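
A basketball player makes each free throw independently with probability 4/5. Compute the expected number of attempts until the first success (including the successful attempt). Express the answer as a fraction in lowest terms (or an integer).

5/4

For a geometric distribution, E[trials] = 1/p = 1/(4/5) = 5/4.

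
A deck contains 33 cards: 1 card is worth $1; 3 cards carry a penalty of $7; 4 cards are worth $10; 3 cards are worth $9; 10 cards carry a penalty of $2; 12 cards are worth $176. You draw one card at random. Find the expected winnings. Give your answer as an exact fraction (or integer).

713/11 dollars

E[payout] = (1/33)·1 + (3/33)·(-7) + (4/33)·10 + (3/33)·9 + (10/33)·(-2) + (12/33)·176 = 713/11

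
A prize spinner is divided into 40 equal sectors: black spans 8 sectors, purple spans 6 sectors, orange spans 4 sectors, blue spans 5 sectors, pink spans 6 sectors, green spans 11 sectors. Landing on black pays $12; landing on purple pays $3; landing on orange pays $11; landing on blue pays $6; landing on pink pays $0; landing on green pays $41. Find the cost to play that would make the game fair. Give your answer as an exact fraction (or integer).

E[payout] = (8/40)·12 + (6/40)·3 + (4/40)·11 + (5/40)·6 + (6/40)·0 + (11/40)·41 = 639/40
Fair fee = E[payout] = 639/40

639/40 dollars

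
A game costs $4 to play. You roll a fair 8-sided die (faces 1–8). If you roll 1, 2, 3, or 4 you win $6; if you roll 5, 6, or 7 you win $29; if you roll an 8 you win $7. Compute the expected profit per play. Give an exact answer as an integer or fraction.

43/4 dollars

E[payout] = (1/2)·6 + (1/8)·7 + (3/8)·29 = 59/4
Expected profit = 59/4 − 4 = 43/4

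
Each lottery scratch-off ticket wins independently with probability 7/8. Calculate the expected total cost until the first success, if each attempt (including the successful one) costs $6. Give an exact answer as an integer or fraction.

E[#attempts] = 1/p = 8/7; E[cost] = 6·8/7 = 48/7.

48/7 dollars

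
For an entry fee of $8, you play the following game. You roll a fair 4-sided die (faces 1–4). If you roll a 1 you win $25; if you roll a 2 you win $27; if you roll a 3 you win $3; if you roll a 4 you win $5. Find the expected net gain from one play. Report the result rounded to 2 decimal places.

$7.00

E[payout] = (1/4)·3 + (1/4)·5 + (1/4)·25 + (1/4)·27 = 15
Expected profit = 15 − 8 = 7 ≈ $7.00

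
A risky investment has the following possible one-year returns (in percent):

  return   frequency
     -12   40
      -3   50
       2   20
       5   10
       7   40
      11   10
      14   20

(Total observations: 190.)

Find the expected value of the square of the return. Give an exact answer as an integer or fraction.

Total = 190, so P(return=-12) = 40/190, etc.
E[X²] = (4/19)·144 + (5/19)·9 + (2/19)·4 + (1/19)·25 + (4/19)·49 + (1/19)·121 + (2/19)·196
     = 1363/19

1363/19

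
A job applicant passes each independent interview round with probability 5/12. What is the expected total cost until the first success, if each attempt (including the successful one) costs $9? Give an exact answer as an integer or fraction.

E[#attempts] = 1/p = 12/5; E[cost] = 9·12/5 = 108/5.

108/5 dollars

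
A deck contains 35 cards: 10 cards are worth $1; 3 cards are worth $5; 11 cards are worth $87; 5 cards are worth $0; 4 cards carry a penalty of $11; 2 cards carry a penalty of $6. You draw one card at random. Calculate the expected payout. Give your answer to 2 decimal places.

$26.46

E[payout] = (10/35)·1 + (3/35)·5 + (11/35)·87 + (5/35)·0 + (4/35)·(-11) + (2/35)·(-6) = 926/35
≈ $26.46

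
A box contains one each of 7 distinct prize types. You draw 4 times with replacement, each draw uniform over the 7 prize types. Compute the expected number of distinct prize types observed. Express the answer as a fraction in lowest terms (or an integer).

Let Xⱼ=1 if type j appears at least once. P(Xⱼ=1) = 1 − ((7−1)/7)^4 = 1105/2401.
E[#distinct] = 7·1105/2401 = 1105/343.

1105/343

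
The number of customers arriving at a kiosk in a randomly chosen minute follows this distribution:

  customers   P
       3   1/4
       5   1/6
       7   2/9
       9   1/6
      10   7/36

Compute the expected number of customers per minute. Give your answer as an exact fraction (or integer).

E[X] = (1/4)·3 + (1/6)·5 + (2/9)·7 + (1/6)·9 + (7/36)·10
     = 79/12

79/12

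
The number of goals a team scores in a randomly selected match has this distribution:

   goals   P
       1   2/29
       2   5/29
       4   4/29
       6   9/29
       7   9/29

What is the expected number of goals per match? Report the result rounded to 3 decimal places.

E[X] = (2/29)·1 + (5/29)·2 + (4/29)·4 + (9/29)·6 + (9/29)·7
     = 5 ≈ 5.000

5.000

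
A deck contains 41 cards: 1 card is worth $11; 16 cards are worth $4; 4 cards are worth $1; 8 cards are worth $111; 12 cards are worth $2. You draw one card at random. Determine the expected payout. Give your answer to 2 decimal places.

E[payout] = (1/41)·11 + (16/41)·4 + (4/41)·1 + (8/41)·111 + (12/41)·2 = 991/41
≈ $24.17

$24.17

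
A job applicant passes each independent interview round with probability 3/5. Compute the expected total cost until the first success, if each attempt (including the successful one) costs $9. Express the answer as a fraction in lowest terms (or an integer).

$15

E[#attempts] = 1/p = 5/3; E[cost] = 9·5/3 = 15.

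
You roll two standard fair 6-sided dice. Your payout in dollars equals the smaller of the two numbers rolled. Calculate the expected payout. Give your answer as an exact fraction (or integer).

91/36 dollars

Distribution of the smaller of the two numbers rolled: 1 w.p. 11/36, 2 w.p. 1/4, 3 w.p. 7/36, 4 w.p. 5/36, 5 w.p. 1/12, 6 w.p. 1/36
E[payout] = (11/36)·1 + (1/4)·2 + (7/36)·3 + (5/36)·4 + (1/12)·5 + (1/36)·6 = 91/36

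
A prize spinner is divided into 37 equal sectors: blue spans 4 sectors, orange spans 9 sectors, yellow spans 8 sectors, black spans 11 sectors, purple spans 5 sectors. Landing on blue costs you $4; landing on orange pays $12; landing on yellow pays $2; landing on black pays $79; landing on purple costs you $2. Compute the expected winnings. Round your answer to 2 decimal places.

$26.14

E[payout] = (4/37)·(-4) + (9/37)·12 + (8/37)·2 + (11/37)·79 + (5/37)·(-2) = 967/37
≈ $26.14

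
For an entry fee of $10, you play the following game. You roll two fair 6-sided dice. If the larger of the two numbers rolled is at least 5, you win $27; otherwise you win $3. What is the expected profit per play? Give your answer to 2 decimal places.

E[payout] = (4/9)·3 + (5/9)·27 = 49/3
Expected profit = 49/3 − 10 = 19/3 ≈ $6.33

$6.33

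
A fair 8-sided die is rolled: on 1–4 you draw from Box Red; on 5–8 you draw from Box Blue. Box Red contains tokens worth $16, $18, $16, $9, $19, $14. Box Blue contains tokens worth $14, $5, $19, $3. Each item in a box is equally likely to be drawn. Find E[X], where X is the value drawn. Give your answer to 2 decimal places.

$12.79

E[X | Box Red] = (16 + 18 + 16 + 9 + 19 + 14)/6 = 46/3
E[X | Box Blue] = (14 + 5 + 19 + 3)/4 = 41/4
E[X] = (1/2)·46/3 + (1/2)·41/4 = 307/24 ≈ 12.79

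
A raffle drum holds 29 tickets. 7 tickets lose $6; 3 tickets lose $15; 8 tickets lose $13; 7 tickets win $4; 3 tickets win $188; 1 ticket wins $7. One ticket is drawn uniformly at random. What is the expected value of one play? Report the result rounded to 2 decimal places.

E[payout] = (7/29)·(-6) + (3/29)·(-15) + (8/29)·(-13) + (7/29)·4 + (3/29)·188 + (1/29)·7 = 408/29
≈ $14.07

$14.07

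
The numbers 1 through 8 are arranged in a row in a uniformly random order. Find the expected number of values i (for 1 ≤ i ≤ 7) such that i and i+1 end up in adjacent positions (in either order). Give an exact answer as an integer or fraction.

7/4

For each i ∈ {1,…,7}, let Xᵢ = 1 if i and i+1 are adjacent. P(Xᵢ=1) = 2·(8−1)!/8! = 2/8.
By linearity, E[ΣXᵢ] = (7)·(2/8) = 7/4.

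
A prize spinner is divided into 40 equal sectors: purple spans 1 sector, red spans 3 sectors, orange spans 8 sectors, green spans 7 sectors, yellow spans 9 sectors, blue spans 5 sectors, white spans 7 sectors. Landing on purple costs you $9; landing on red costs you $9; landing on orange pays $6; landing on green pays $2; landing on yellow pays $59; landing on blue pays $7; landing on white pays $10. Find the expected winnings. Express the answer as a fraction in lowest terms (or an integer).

331/20 dollars

E[payout] = (1/40)·(-9) + (3/40)·(-9) + (8/40)·6 + (7/40)·2 + (9/40)·59 + (5/40)·7 + (7/40)·10 = 331/20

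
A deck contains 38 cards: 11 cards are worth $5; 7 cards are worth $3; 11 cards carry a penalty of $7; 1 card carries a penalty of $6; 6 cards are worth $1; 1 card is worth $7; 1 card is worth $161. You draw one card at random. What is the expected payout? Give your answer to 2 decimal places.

$4.39

E[payout] = (11/38)·5 + (7/38)·3 + (11/38)·(-7) + (1/38)·(-6) + (6/38)·1 + (1/38)·7 + (1/38)·161 = 167/38
≈ $4.39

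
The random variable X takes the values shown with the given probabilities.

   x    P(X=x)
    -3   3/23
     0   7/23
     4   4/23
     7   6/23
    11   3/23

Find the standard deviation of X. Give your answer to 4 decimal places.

E[X] = 82/23, E[X²] = 748/23
Var(X) = E[X²] − (E[X])² = 748/23 − 6724/529 = 10480/529
SD(X) = √(10480/529) ≈ 4.4510

4.4510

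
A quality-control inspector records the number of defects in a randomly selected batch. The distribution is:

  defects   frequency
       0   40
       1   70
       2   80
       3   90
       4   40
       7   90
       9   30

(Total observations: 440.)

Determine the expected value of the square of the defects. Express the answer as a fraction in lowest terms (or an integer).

Total = 440, so P(defects=0) = 40/440, etc.
E[X²] = (1/11)·0 + (7/44)·1 + (2/11)·4 + (9/44)·9 + (1/11)·16 + (9/44)·49 + (3/44)·81
     = 217/11

217/11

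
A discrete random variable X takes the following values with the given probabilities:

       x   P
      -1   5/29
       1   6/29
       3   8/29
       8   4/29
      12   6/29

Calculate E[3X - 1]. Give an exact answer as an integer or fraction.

E[3x-1] = (5/29)·(-4) + (6/29)·2 + (8/29)·8 + (4/29)·23 + (6/29)·35
     = 358/29

358/29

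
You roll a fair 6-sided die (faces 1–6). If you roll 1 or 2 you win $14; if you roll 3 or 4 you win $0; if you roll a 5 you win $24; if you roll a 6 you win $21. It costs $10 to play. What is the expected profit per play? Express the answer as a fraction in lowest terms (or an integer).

13/6 dollars

E[payout] = (1/3)·0 + (1/3)·14 + (1/6)·21 + (1/6)·24 = 73/6
Expected profit = 73/6 − 10 = 13/6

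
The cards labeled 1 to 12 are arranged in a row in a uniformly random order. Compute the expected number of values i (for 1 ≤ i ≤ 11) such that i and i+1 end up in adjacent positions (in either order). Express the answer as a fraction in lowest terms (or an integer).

11/6

For each i ∈ {1,…,11}, let Xᵢ = 1 if i and i+1 are adjacent. P(Xᵢ=1) = 2·(12−1)!/12! = 2/12.
By linearity, E[ΣXᵢ] = (11)·(2/12) = 11/6.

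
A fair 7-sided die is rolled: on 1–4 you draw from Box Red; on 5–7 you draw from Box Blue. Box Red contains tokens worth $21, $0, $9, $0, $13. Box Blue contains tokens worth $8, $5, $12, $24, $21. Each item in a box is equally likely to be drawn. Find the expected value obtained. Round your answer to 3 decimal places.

E[X | Box Red] = (21 + 0 + 9 + 0 + 13)/5 = 43/5
E[X | Box Blue] = (8 + 5 + 12 + 24 + 21)/5 = 14
E[X] = (4/7)·43/5 + (3/7)·14 = 382/35 ≈ 10.914

$10.914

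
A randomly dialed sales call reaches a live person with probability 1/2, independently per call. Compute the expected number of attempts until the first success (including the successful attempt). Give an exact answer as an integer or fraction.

For a geometric distribution, E[trials] = 1/p = 1/(1/2) = 2.

2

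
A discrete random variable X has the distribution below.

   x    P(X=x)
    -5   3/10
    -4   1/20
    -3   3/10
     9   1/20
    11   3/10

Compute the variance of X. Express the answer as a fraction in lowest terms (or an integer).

20011/400

E[X] = (3/10)·(-5) + (1/20)·(-4) + (3/10)·(-3) + (1/20)·9 + (3/10)·11 = 23/20
E[X²] = (3/10)·25 + (1/20)·16 + (3/10)·9 + (1/20)·81 + (3/10)·121 = 1027/20
Var(X) = 1027/20 − (23/20)² = 20011/400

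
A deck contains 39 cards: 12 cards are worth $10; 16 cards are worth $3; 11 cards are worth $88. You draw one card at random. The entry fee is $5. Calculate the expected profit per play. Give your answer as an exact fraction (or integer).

941/39 dollars

E[payout] = (12/39)·10 + (16/39)·3 + (11/39)·88 = 1136/39
Expected profit = 1136/39 − 5 = 941/39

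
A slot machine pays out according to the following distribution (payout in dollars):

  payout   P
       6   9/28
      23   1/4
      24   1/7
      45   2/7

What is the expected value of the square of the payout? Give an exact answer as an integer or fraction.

22531/28

E[X²] = (9/28)·36 + (1/4)·529 + (1/7)·576 + (2/7)·2025
     = 22531/28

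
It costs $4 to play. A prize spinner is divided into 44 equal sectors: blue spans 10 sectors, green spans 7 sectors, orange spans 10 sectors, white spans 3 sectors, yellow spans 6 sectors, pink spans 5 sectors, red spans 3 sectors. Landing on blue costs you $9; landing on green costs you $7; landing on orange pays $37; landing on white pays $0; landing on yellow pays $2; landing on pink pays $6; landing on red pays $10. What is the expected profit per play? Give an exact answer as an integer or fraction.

E[payout] = (10/44)·(-9) + (7/44)·(-7) + (10/44)·37 + (3/44)·0 + (6/44)·2 + (5/44)·6 + (3/44)·10 = 303/44
Expected profit = 303/44 − 4 = 127/44

127/44 dollars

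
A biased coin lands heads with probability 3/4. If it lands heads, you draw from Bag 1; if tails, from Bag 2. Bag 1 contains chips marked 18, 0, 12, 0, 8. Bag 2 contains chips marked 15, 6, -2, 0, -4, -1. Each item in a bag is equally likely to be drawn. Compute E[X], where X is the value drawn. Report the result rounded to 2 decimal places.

6.28

E[X | Bag 1] = (18 + 0 + 12 + 0 + 8)/5 = 38/5
E[X | Bag 2] = (15 + 6 − 2 + 0 − 4 − 1)/6 = 7/3
E[X] = (3/4)·38/5 + (1/4)·7/3 = 377/60 ≈ 6.28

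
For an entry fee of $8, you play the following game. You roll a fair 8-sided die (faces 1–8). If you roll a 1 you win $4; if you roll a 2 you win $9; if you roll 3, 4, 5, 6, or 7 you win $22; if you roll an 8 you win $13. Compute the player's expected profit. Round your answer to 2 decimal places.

E[payout] = (1/8)·4 + (1/8)·9 + (1/8)·13 + (5/8)·22 = 17
Expected profit = 17 − 8 = 9 ≈ $9.00

$9.00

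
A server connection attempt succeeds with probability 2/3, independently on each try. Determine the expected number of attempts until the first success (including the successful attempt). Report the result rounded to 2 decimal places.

1.50

For a geometric distribution, E[trials] = 1/p = 1/(2/3) = 3/2.
≈ 1.50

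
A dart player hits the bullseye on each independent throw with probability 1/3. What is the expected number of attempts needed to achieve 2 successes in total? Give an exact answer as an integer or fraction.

6

By linearity (sum of 2 independent geometric waits), E[trials] = 2/p = 2/(1/3) = 6.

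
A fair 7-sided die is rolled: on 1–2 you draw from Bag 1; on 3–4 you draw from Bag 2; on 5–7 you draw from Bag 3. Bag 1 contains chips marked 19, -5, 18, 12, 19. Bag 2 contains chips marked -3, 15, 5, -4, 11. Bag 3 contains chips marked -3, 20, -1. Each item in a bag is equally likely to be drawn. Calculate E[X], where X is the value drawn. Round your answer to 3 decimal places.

E[X | Bag 1] = (19 − 5 + 18 + 12 + 19)/5 = 63/5
E[X | Bag 2] = (-3 + 15 + 5 − 4 + 11)/5 = 24/5
E[X | Bag 3] = (-3 + 20 − 1)/3 = 16/3
E[X] = (2/7)·63/5 + (2/7)·24/5 + (3/7)·16/3 = 254/35 ≈ 7.257

7.257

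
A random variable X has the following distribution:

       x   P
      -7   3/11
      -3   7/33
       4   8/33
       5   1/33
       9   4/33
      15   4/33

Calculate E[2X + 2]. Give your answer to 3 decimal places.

E[2x+2] = (3/11)·(-12) + (7/33)·(-4) + (8/33)·10 + (1/33)·12 + (4/33)·20 + (4/33)·32
     = 164/33 ≈ 4.970

4.970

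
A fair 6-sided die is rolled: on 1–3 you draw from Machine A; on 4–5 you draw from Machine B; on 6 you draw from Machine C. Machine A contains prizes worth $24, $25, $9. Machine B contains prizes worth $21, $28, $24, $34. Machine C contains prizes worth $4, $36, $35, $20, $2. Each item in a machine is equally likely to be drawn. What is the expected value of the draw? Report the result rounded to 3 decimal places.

$21.817

E[X | Machine A] = (24 + 25 + 9)/3 = 58/3
E[X | Machine B] = (21 + 28 + 24 + 34)/4 = 107/4
E[X | Machine C] = (4 + 36 + 35 + 20 + 2)/5 = 97/5
E[X] = (1/2)·58/3 + (1/3)·107/4 + (1/6)·97/5 = 1309/60 ≈ 21.817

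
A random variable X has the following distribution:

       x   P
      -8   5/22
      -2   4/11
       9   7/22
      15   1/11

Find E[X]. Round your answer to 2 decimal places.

1.68

E[X] = (5/22)·(-8) + (4/11)·(-2) + (7/22)·9 + (1/11)·15
     = 37/22 ≈ 1.68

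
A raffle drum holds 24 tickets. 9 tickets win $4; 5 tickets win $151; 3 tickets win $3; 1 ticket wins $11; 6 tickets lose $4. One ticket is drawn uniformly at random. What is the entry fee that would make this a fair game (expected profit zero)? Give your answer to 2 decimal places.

E[payout] = (9/24)·4 + (5/24)·151 + (3/24)·3 + (1/24)·11 + (6/24)·(-4) = 787/24
Fair fee = E[payout] = 787/24 ≈ $32.79

$32.79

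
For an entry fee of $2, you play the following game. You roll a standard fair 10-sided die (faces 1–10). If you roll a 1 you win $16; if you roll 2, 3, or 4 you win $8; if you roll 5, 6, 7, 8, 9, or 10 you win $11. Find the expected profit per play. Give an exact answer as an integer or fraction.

43/5 dollars

E[payout] = (3/10)·8 + (3/5)·11 + (1/10)·16 = 53/5
Expected profit = 53/5 − 2 = 43/5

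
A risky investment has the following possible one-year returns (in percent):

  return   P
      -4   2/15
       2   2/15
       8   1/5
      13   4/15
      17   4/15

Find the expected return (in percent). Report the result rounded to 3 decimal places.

E[X] = (2/15)·(-4) + (2/15)·2 + (1/5)·8 + (4/15)·13 + (4/15)·17
     = 28/3 ≈ 9.333

9.333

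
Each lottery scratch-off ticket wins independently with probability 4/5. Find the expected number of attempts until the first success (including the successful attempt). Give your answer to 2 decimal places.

For a geometric distribution, E[trials] = 1/p = 1/(4/5) = 5/4.
≈ 1.25

1.25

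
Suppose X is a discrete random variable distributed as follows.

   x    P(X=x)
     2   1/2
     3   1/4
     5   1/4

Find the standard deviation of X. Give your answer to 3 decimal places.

1.225

E[X] = 3, E[X²] = 21/2
Var(X) = E[X²] − (E[X])² = 21/2 − 9 = 3/2
SD(X) = √(3/2) ≈ 1.225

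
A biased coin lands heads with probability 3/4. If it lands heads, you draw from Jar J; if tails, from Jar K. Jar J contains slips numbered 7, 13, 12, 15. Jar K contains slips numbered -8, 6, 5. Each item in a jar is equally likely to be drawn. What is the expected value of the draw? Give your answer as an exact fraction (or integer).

145/16

E[X | Jar J] = (7 + 13 + 12 + 15)/4 = 47/4
E[X | Jar K] = (-8 + 6 + 5)/3 = 1
E[X] = (3/4)·47/4 + (1/4)·1 = 145/16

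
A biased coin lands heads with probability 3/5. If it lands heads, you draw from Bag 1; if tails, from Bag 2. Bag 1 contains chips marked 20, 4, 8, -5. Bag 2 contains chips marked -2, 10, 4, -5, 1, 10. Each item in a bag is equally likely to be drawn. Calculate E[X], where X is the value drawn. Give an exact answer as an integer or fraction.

21/4

E[X | Bag 1] = (20 + 4 + 8 − 5)/4 = 27/4
E[X | Bag 2] = (-2 + 10 + 4 − 5 + 1 + 10)/6 = 3
E[X] = (3/5)·27/4 + (2/5)·3 = 21/4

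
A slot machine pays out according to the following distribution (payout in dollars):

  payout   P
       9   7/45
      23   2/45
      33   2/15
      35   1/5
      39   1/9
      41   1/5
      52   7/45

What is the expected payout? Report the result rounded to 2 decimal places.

$34.44

E[X] = (7/45)·9 + (2/45)·23 + (2/15)·33 + (1/5)·35 + (1/9)·39 + (1/5)·41 + (7/45)·52
     = 310/9 ≈ 34.44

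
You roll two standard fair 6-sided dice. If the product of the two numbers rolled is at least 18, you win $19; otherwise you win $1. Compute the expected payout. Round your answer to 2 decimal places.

$6.00

E[payout] = (13/18)·1 + (5/18)·19 = 6
≈ $6.00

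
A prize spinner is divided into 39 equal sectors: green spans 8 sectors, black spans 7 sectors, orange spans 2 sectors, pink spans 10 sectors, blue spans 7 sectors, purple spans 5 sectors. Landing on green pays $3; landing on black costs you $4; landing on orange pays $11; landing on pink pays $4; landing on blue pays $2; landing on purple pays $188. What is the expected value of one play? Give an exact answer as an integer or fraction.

1012/39 dollars

E[payout] = (8/39)·3 + (7/39)·(-4) + (2/39)·11 + (10/39)·4 + (7/39)·2 + (5/39)·188 = 1012/39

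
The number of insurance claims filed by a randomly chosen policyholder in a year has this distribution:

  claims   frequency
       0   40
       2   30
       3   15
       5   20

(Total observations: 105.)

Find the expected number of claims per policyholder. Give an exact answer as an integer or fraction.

41/21

Total = 105, so P(claims=0) = 40/105, etc.
E[X] = (8/21)·0 + (2/7)·2 + (1/7)·3 + (4/21)·5
     = 41/21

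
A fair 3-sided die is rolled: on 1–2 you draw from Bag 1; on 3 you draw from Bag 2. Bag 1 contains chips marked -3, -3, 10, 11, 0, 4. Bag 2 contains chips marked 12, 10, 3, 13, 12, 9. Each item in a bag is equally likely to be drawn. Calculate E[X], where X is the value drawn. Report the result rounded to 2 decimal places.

5.39

E[X | Bag 1] = (-3 − 3 + 10 + 11 + 0 + 4)/6 = 19/6
E[X | Bag 2] = (12 + 10 + 3 + 13 + 12 + 9)/6 = 59/6
E[X] = (2/3)·19/6 + (1/3)·59/6 = 97/18 ≈ 5.39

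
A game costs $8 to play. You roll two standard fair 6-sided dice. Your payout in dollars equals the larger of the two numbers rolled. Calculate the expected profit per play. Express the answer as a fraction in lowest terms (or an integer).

-127/36 dollars

Distribution of the larger of the two numbers rolled: 1 w.p. 1/36, 2 w.p. 1/12, 3 w.p. 5/36, 4 w.p. 7/36, 5 w.p. 1/4, 6 w.p. 11/36
E[payout] = (1/36)·1 + (1/12)·2 + (5/36)·3 + (7/36)·4 + (1/4)·5 + (11/36)·6 = 161/36
Expected profit = 161/36 − 8 = -127/36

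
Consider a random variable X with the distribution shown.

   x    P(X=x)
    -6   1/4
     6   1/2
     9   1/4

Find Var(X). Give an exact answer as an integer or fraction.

531/16

E[X] = (1/4)·(-6) + (1/2)·6 + (1/4)·9 = 15/4
E[X²] = (1/4)·36 + (1/2)·36 + (1/4)·81 = 189/4
Var(X) = 189/4 − (15/4)² = 531/16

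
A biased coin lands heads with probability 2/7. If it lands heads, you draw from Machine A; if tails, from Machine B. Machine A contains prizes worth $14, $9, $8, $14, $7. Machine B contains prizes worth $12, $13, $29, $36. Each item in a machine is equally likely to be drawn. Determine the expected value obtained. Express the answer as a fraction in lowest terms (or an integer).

1333/70 dollars

E[X | Machine A] = (14 + 9 + 8 + 14 + 7)/5 = 52/5
E[X | Machine B] = (12 + 13 + 29 + 36)/4 = 45/2
E[X] = (2/7)·52/5 + (5/7)·45/2 = 1333/70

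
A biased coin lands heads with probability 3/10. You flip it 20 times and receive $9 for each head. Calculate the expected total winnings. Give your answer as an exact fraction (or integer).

$54

E[#heads] = 20·3/10 = 6 (linearity over flips).
E[winnings] = 9·6 = 54.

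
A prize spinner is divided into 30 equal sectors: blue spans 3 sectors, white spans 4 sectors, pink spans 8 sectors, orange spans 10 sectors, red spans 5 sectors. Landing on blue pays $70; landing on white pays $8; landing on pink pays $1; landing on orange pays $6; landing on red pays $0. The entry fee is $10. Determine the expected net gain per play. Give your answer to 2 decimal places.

$0.33

E[payout] = (3/30)·70 + (4/30)·8 + (8/30)·1 + (10/30)·6 + (5/30)·0 = 31/3
Expected profit = 31/3 − 10 = 1/3 ≈ $0.33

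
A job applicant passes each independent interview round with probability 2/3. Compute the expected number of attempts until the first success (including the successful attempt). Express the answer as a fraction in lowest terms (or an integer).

3/2

For a geometric distribution, E[trials] = 1/p = 1/(2/3) = 3/2.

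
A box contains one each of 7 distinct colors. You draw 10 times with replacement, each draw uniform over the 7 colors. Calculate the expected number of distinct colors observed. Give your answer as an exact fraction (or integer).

Let Xⱼ=1 if type j appears at least once. P(Xⱼ=1) = 1 − ((7−1)/7)^10 = 222009073/282475249.
E[#distinct] = 7·222009073/282475249 = 222009073/40353607.

222009073/40353607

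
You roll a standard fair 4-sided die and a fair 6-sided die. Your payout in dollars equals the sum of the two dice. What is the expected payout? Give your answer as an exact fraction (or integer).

$6

Distribution of the sum of the two dice: 2 w.p. 1/24, 3 w.p. 1/12, 4 w.p. 1/8, 5 w.p. 1/6, 6 w.p. 1/6, 7 w.p. 1/6, …
E[payout] = (1/24)·2 + (1/12)·3 + (1/8)·4 + (1/6)·5 + (1/6)·6 + (1/6)·7 + (1/8)·8 + (1/12)·9 + (1/24)·10 = 6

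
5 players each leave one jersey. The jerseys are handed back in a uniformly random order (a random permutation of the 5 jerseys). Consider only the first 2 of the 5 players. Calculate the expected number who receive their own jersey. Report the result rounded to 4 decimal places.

0.4000

Let Xᵢ = 1 if person i gets their own jersey. For each i, P(Xᵢ=1) = 1/5.
By linearity of expectation, E[X₁+…+X_2] = 2·(1/5) = 2/5.
≈ 0.4000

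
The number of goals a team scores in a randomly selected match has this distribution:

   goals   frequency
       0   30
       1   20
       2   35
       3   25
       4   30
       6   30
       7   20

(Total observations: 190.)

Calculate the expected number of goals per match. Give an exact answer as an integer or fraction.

Total = 190, so P(goals=0) = 30/190, etc.
E[X] = (3/19)·0 + (2/19)·1 + (7/38)·2 + (5/38)·3 + (3/19)·4 + (3/19)·6 + (2/19)·7
     = 121/38

121/38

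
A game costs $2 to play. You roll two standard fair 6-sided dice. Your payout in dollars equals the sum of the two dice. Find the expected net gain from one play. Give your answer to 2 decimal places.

$5.00

Distribution of the sum of the two dice: 2 w.p. 1/36, 3 w.p. 1/18, 4 w.p. 1/12, 5 w.p. 1/9, 6 w.p. 5/36, 7 w.p. 1/6, …
E[payout] = (1/36)·2 + (1/18)·3 + (1/12)·4 + (1/9)·5 + (5/36)·6 + (1/6)·7 + (5/36)·8 + (1/9)·9 + (1/12)·10 + (1/18)·11 + (1/36)·12 = 7
Expected profit = 7 − 2 = 5 ≈ $5.00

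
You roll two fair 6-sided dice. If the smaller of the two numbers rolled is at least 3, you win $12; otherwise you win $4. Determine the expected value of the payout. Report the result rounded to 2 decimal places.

E[payout] = (5/9)·4 + (4/9)·12 = 68/9
≈ $7.56

$7.56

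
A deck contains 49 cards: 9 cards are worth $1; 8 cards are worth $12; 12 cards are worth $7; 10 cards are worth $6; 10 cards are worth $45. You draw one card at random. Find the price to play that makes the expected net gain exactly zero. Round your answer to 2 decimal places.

E[payout] = (9/49)·1 + (8/49)·12 + (12/49)·7 + (10/49)·6 + (10/49)·45 = 699/49
Fair fee = E[payout] = 699/49 ≈ $14.27

$14.27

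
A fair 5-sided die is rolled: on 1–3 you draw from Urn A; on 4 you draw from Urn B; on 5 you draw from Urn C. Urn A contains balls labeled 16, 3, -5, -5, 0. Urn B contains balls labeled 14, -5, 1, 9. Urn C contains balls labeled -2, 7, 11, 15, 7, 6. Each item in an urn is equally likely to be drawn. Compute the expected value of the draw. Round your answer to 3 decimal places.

E[X | Urn A] = (16 + 3 − 5 − 5 + 0)/5 = 9/5
E[X | Urn B] = (14 − 5 + 1 + 9)/4 = 19/4
E[X | Urn C] = (-2 + 7 + 11 + 15 + 7 + 6)/6 = 22/3
E[X] = (3/5)·9/5 + (1/5)·19/4 + (1/5)·22/3 = 1049/300 ≈ 3.497

3.497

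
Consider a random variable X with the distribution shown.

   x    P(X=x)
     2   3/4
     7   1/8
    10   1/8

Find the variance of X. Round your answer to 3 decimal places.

E[X] = (3/4)·2 + (1/8)·7 + (1/8)·10 = 29/8
E[X²] = (3/4)·4 + (1/8)·49 + (1/8)·100 = 173/8
Var(X) = 173/8 − (29/8)² = 543/64 ≈ 8.484

8.484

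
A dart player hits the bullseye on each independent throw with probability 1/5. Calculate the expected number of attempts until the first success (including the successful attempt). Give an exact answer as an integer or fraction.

5

For a geometric distribution, E[trials] = 1/p = 1/(1/5) = 5.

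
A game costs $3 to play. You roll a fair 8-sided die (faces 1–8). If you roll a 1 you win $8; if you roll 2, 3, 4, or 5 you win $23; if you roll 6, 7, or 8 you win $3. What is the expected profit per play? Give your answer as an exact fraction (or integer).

E[payout] = (3/8)·3 + (1/8)·8 + (1/2)·23 = 109/8
Expected profit = 109/8 − 3 = 85/8

85/8 dollars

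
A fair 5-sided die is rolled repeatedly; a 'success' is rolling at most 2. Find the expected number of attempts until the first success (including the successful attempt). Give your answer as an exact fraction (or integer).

5/2

For a geometric distribution, E[trials] = 1/p = 1/(2/5) = 5/2.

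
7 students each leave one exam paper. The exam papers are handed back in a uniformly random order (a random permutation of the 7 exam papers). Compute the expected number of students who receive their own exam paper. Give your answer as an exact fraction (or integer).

1

Let Xᵢ = 1 if person i gets their own exam paper. For each i, P(Xᵢ=1) = 1/7.
By linearity of expectation, E[X₁+…+X_7] = 7·(1/7) = 1.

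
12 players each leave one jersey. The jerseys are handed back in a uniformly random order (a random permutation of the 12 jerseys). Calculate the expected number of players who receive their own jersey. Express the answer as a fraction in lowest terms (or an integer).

Let Xᵢ = 1 if person i gets their own jersey. For each i, P(Xᵢ=1) = 1/12.
By linearity of expectation, E[X₁+…+X_12] = 12·(1/12) = 1.

1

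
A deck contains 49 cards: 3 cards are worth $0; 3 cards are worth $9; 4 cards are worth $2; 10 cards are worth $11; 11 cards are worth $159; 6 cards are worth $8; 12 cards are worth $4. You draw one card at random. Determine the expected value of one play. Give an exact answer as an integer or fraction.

E[payout] = (3/49)·0 + (3/49)·9 + (4/49)·2 + (10/49)·11 + (11/49)·159 + (6/49)·8 + (12/49)·4 = 1990/49

1990/49 dollars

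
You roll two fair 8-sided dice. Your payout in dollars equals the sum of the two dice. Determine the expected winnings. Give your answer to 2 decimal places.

$9.00

Distribution of the sum of the two dice: 2 w.p. 1/64, 3 w.p. 1/32, 4 w.p. 3/64, 5 w.p. 1/16, 6 w.p. 5/64, 7 w.p. 3/32, …
E[payout] = (1/64)·2 + (1/32)·3 + (3/64)·4 + (1/16)·5 + (5/64)·6 + (3/32)·7 + (7/64)·8 + (1/8)·9 + (7/64)·10 + (3/32)·11 + (5/64)·12 + (1/16)·13 + (3/64)·14 + (1/32)·15 + (1/64)·16 = 9
≈ $9.00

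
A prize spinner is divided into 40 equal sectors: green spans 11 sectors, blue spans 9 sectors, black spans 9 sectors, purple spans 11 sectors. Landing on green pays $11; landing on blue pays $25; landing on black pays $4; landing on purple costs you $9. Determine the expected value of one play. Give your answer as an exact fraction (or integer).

283/40 dollars

E[payout] = (11/40)·11 + (9/40)·25 + (9/40)·4 + (11/40)·(-9) = 283/40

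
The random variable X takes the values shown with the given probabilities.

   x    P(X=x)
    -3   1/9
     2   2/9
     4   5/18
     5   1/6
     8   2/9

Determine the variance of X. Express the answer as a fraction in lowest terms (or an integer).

361/36

E[X] = (1/9)·(-3) + (2/9)·2 + (5/18)·4 + (1/6)·5 + (2/9)·8 = 23/6
E[X²] = (1/9)·9 + (2/9)·4 + (5/18)·16 + (1/6)·25 + (2/9)·64 = 445/18
Var(X) = 445/18 − (23/6)² = 361/36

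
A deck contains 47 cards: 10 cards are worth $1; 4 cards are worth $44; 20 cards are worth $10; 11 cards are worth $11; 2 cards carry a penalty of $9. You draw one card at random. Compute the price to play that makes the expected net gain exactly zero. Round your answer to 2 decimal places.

$10.40

E[payout] = (10/47)·1 + (4/47)·44 + (20/47)·10 + (11/47)·11 + (2/47)·(-9) = 489/47
Fair fee = E[payout] = 489/47 ≈ $10.40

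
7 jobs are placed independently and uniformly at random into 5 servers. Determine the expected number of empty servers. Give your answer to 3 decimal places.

Let Xⱼ=1 if server j is empty. P(Xⱼ=1) = ((5-1)/5)^7 = 16384/78125.
By linearity, E[#empty] = 5·16384/78125 = 16384/15625.
≈ 1.049

1.049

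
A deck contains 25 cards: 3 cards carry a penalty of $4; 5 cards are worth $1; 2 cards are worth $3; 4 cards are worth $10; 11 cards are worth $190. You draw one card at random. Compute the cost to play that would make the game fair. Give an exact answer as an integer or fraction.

2129/25 dollars

E[payout] = (3/25)·(-4) + (5/25)·1 + (2/25)·3 + (4/25)·10 + (11/25)·190 = 2129/25
Fair fee = E[payout] = 2129/25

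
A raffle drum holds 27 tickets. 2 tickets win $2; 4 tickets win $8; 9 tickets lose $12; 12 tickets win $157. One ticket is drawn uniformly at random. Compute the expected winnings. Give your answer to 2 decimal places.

$67.11

E[payout] = (2/27)·2 + (4/27)·8 + (9/27)·(-12) + (12/27)·157 = 604/9
≈ $67.11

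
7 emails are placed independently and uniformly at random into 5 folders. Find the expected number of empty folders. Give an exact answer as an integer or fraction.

16384/15625

Let Xⱼ=1 if folder j is empty. P(Xⱼ=1) = ((5-1)/5)^7 = 16384/78125.
By linearity, E[#empty] = 5·16384/78125 = 16384/15625.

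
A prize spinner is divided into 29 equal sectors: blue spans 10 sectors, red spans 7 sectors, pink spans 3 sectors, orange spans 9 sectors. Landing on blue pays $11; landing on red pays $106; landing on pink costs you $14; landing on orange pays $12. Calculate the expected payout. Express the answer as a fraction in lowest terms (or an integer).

918/29 dollars

E[payout] = (10/29)·11 + (7/29)·106 + (3/29)·(-14) + (9/29)·12 = 918/29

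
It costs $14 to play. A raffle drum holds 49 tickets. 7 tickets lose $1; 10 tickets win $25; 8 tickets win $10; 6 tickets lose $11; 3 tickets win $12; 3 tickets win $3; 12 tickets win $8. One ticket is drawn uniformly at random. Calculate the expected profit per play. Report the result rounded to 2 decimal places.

-$5.88

E[payout] = (7/49)·(-1) + (10/49)·25 + (8/49)·10 + (6/49)·(-11) + (3/49)·12 + (3/49)·3 + (12/49)·8 = 398/49
Expected profit = 398/49 − 14 = -288/49 ≈ -$5.88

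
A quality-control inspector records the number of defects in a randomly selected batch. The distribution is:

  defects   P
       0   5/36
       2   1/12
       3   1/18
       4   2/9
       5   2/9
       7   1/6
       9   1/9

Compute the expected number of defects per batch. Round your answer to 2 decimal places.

4.50

E[X] = (5/36)·0 + (1/12)·2 + (1/18)·3 + (2/9)·4 + (2/9)·5 + (1/6)·7 + (1/9)·9
     = 9/2 ≈ 4.50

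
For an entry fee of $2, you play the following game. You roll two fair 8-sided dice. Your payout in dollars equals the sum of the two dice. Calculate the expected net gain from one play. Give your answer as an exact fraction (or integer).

$7

Distribution of the sum of the two dice: 2 w.p. 1/64, 3 w.p. 1/32, 4 w.p. 3/64, 5 w.p. 1/16, 6 w.p. 5/64, 7 w.p. 3/32, …
E[payout] = (1/64)·2 + (1/32)·3 + (3/64)·4 + (1/16)·5 + (5/64)·6 + (3/32)·7 + (7/64)·8 + (1/8)·9 + (7/64)·10 + (3/32)·11 + (5/64)·12 + (1/16)·13 + (3/64)·14 + (1/32)·15 + (1/64)·16 = 9
Expected profit = 9 − 2 = 7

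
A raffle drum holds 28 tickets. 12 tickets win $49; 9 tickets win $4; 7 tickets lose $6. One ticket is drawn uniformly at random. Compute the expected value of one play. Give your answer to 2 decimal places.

E[payout] = (12/28)·49 + (9/28)·4 + (7/28)·(-6) = 291/14
≈ $20.79

$20.79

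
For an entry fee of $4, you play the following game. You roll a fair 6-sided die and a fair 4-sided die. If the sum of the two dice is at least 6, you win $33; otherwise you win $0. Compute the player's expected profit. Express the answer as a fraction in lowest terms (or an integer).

61/4 dollars

E[payout] = (5/12)·0 + (7/12)·33 = 77/4
Expected profit = 77/4 − 4 = 61/4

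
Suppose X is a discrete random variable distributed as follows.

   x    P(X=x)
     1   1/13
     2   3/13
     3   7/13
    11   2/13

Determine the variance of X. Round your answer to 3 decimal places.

9.669

E[X] = (1/13)·1 + (3/13)·2 + (7/13)·3 + (2/13)·11 = 50/13
E[X²] = (1/13)·1 + (3/13)·4 + (7/13)·9 + (2/13)·121 = 318/13
Var(X) = 318/13 − (50/13)² = 1634/169 ≈ 9.669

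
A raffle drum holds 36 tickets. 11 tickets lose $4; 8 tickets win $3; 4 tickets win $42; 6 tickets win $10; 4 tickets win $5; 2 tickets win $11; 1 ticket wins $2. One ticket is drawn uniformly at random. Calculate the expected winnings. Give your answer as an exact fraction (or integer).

E[payout] = (11/36)·(-4) + (8/36)·3 + (4/36)·42 + (6/36)·10 + (4/36)·5 + (2/36)·11 + (1/36)·2 = 7

$7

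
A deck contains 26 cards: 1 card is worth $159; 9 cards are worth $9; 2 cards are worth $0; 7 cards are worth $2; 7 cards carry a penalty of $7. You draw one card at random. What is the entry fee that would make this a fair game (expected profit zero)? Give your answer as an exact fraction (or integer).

205/26 dollars

E[payout] = (1/26)·159 + (9/26)·9 + (2/26)·0 + (7/26)·2 + (7/26)·(-7) = 205/26
Fair fee = E[payout] = 205/26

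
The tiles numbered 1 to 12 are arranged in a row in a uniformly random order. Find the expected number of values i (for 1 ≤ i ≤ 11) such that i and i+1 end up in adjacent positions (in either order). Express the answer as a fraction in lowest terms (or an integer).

11/6

For each i ∈ {1,…,11}, let Xᵢ = 1 if i and i+1 are adjacent. P(Xᵢ=1) = 2·(12−1)!/12! = 2/12.
By linearity, E[ΣXᵢ] = (11)·(2/12) = 11/6.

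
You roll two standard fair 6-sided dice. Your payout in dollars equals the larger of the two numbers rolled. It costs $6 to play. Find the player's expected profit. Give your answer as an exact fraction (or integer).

Distribution of the larger of the two numbers rolled: 1 w.p. 1/36, 2 w.p. 1/12, 3 w.p. 5/36, 4 w.p. 7/36, 5 w.p. 1/4, 6 w.p. 11/36
E[payout] = (1/36)·1 + (1/12)·2 + (5/36)·3 + (7/36)·4 + (1/4)·5 + (11/36)·6 = 161/36
Expected profit = 161/36 − 6 = -55/36

-55/36 dollars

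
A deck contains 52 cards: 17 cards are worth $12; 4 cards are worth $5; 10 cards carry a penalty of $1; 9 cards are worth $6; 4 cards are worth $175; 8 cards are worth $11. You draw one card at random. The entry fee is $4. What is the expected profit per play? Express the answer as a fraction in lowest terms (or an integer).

E[payout] = (17/52)·12 + (4/52)·5 + (10/52)·(-1) + (9/52)·6 + (4/52)·175 + (8/52)·11 = 264/13
Expected profit = 264/13 − 4 = 212/13

212/13 dollars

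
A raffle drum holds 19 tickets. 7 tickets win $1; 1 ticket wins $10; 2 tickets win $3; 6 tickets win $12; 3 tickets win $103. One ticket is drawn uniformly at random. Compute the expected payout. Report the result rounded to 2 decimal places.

E[payout] = (7/19)·1 + (1/19)·10 + (2/19)·3 + (6/19)·12 + (3/19)·103 = 404/19
≈ $21.26

$21.26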